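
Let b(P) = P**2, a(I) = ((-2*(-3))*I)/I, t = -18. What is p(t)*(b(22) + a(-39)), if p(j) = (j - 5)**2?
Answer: 259210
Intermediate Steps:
a(I) = 6 (a(I) = (6*I)/I = 6)
p(j) = (-5 + j)**2
p(t)*(b(22) + a(-39)) = (-5 - 18)**2*(22**2 + 6) = (-23)**2*(484 + 6) = 529*490 = 259210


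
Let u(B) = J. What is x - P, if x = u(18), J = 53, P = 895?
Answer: -842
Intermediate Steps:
u(B) = 53
x = 53
x - P = 53 - 1*895 = 53 - 895 = -842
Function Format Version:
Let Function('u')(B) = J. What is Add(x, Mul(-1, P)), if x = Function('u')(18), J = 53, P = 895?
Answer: -842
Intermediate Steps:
Function('u')(B) = 53
x = 53
Add(x, Mul(-1, P)) = Add(53, Mul(-1, 895)) = Add(53, -895) = -842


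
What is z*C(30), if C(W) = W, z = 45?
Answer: 1350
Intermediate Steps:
z*C(30) = 45*30 = 1350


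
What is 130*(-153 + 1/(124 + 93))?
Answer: -4316000/217 ≈ -19889.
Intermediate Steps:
130*(-153 + 1/(124 + 93)) = 130*(-153 + 1/217) = 130*(-33200/217) = -4316000/217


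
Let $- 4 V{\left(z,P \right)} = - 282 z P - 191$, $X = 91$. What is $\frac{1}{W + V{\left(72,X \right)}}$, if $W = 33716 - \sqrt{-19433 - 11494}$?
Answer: $\frac{7930876}{3931175127793} + \frac{208 i \sqrt{183}}{3931175127793} \approx 2.0174 \cdot 10^{-6} + 7.1576 \cdot 10^{-10} i$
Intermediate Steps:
$W = 33716 - 13 i \sqrt{183}$ ($W = 33716 - \sqrt{-30927} = 33716 - 13 i \sqrt{183} \approx 33716.0 - 175.86 i$)
$V{\left(z,P \right)} = \frac{191}{4} + \frac{141 P z}{2}$ ($V{\left(z,P \right)} = - \frac{- 282 z P - 191}{4} = - \frac{- 282 P z - 191}{4} = - \frac{-191 - 282 P z}{4} = \frac{191}{4} + \frac{141 P z}{2}$)
$\frac{1}{W + V{\left(72,X \right)}} = \frac{1}{\left(33716 - 13 i \sqrt{183}\right) + \left(\frac{191}{4} + \frac{141}{2} \cdot 91 \cdot 72\right)} = \frac{1}{\left(33716 - 13 i \sqrt{183}\right) + \left(\frac{191}{4} + 461916\right)} = \frac{1}{\left(33716 - 13 i \sqrt{183}\right) + \frac{1847855}{4}} = \frac{1}{\frac{1982719}{4} - 13 i \sqrt{183}}$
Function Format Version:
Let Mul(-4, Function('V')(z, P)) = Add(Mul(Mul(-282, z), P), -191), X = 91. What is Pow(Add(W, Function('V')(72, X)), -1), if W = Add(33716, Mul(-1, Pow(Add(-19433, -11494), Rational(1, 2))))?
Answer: Add(Rational(7930876, 3931175127793), Mul(Rational(208, 3931175127793), I, Pow(183, Rational(1, 2)))) ≈ Add(2.0174e-6, Mul(7.1576e-10, I))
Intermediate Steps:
W = Add(33716, Mul(-13, I, Pow(183, Rational(1, 2)))) (W = Add(33716, Mul(-1, Pow(-30927, Rational(1, 2)))) = Add(33716, Mul(-1, Mul(13, I, Pow(183, Rational(1, 2))))) = Add(33716, Mul(-13, I, Pow(183, Rational(1, 2)))) ≈ Add(33716., Mul(-175.86, I)))
Function('V')(z, P) = Add(Rational(191, 4), Mul(Rational(141, 2), P, z)) (Function('V')(z, P) = Mul(Rational(-1, 4), Add(Mul(Mul(-282, z), P), -191)) = Mul(Rational(-1, 4), Add(Mul(-282, P, z), -191)) = Mul(Rational(-1, 4), Add(-191, Mul(-282, P, z))) = Add(Rational(191, 4), Mul(Rational(141, 2), P, z)))
Pow(Add(W, Function('V')(72, X)), -1) = Pow(Add(Add(33716, Mul(-13, I, Pow(183, Rational(1, 2)))), Add(Rational(191, 4), Mul(Rational(141, 2), 91, 72))), -1) = Pow(Add(Add(33716, Mul(-13, I, Pow(183, Rational(1, 2)))), Add(Rational(191, 4), 461916)), -1) = Pow(Add(Add(33716, Mul(-13, I, Pow(183, Rational(1, 2)))), Rational(1847855, 4)), -1) = Pow(Add(Rational(1982719, 4), Mul(-13, I, Pow(183, Rational(1, 2)))), -1)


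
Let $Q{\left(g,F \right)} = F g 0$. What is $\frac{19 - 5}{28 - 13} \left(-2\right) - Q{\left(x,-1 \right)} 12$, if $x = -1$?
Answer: $- \frac{28}{15} \approx -1.8667$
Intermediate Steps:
$Q{\left(g,F \right)} = 0$
$\frac{19 - 5}{28 - 13} \left(-2\right) - Q{\left(x,-1 \right)} 12 = \frac{19 - 5}{28 - 13} \left(-2\right) - 0 \cdot 12 = \frac{14}{15} \left(-2\right) - 0 = 14 \cdot \frac{1}{15} \left(-2\right) + 0 = \frac{14}{15} \left(-2\right) + 0 = - \frac{28}{15} + 0 = - \frac{28}{15}$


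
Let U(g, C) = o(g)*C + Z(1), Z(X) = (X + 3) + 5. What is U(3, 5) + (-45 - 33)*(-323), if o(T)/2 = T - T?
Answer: 25203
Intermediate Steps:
Z(X) = 8 + X (Z(X) = (3 + X) + 5 = 8 + X)
o(T) = 0 (o(T) = 2*(T - T) = 2*0 = 0)
U(g, C) = 9 (U(g, C) = 0*C + (8 + 1) = 0 + 9 = 9)
U(3, 5) + (-45 - 33)*(-323) = 9 + (-45 - 33)*(-323) = 9 - 78*(-323) = 9 + 25194 = 25203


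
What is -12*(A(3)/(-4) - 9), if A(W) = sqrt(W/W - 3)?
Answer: 108 + 3*I*sqrt(2) ≈ 108.0 + 4.2426*I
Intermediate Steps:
A(W) = I*sqrt(2) (A(W) = sqrt(1 - 3) = sqrt(-2) = I*sqrt(2))
-12*(A(3)/(-4) - 9) = -12*((I*sqrt(2))/(-4) - 9) = -12*(-I*sqrt(2)/4 - 9) = -12*(-9 - I*sqrt(2)/4) = 108 + 3*I*sqrt(2)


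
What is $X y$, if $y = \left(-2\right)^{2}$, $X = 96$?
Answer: $384$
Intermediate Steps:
$y = 4$
$X y = 96 \cdot 4 = 384$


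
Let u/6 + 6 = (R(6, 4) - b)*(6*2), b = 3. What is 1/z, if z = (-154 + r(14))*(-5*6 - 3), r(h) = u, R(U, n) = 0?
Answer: 1/13398 ≈ 7.4638e-5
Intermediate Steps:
u = -252 (u = -36 + 6*((0 - 1*3)*(6*2)) = -36 + 6*((0 - 3)*12) = -36 + 6*(-3*12) = -36 + 6*(-36) = -36 - 216 = -252)
r(h) = -252
z = 13398 (z = (-154 - 252)*(-5*6 - 3) = -406*(-30 - 3) = -406*(-33) = 13398)
1/z = 1/13398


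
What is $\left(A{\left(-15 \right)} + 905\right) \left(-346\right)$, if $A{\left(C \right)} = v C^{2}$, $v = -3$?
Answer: $-79580$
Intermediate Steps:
$A{\left(C \right)} = - 3 C^{2}$
$\left(A{\left(-15 \right)} + 905\right) \left(-346\right) = \left(- 3 \left(-15\right)^{2} + 905\right) \left(-346\right) = \left(\left(-3\right) 225 + 905\right) \left(-346\right) = \left(-675 + 905\right) \left(-346\right) = 230 \left(-346\right) = -79580$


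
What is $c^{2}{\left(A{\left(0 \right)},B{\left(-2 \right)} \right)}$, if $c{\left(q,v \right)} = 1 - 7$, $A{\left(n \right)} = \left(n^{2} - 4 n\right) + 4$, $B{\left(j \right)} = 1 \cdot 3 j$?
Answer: $36$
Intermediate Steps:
$B{\left(j \right)} = 3 j$
$A{\left(n \right)} = 4 + n^{2} - 4 n$
$c{\left(q,v \right)} = -6$ ($c{\left(q,v \right)} = 1 - 7 = -6$)
$c^{2}{\left(A{\left(0 \right)},B{\left(-2 \right)} \right)} = \left(-6\right)^{2} = 36$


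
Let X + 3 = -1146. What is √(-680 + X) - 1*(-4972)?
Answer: 4972 + I*√1829 ≈ 4972.0 + 42.767*I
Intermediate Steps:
X = -1149 (X = -3 - 1146 = -1149)
√(-680 + X) - 1*(-4972) = √(-680 - 1149) - 1*(-4972) = √(-1829) + 4972 = I*√1829 + 4972 = 4972 + I*√1829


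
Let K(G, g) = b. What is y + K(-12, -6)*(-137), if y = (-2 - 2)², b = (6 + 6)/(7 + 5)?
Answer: -121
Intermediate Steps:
b = 1 (b = 12/12 = 12*(1/12) = 1)
K(G, g) = 1
y = 16 (y = (-4)² = 16)
y + K(-12, -6)*(-137) = 16 + 1*(-137) = 16 - 137 = -121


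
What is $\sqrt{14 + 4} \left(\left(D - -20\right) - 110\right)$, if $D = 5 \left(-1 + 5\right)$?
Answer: $- 210 \sqrt{2} \approx -296.98$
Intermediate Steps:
$D = 20$ ($D = 5 \cdot 4 = 20$)
$\sqrt{14 + 4} \left(\left(D - -20\right) - 110\right) = \sqrt{14 + 4} \left(\left(20 - -20\right) - 110\right) = \sqrt{18} \left(\left(20 + 20\right) - 110\right) = 3 \sqrt{2} \left(40 - 110\right) = 3 \sqrt{2} \left(-70\right) = - 210 \sqrt{2}$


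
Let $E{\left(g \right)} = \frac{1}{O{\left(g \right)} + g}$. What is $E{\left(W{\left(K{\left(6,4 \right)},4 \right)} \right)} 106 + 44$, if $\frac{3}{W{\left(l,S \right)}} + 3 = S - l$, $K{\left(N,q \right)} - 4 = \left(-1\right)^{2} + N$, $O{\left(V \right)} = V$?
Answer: $- \frac{398}{3} \approx -132.67$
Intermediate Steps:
$K{\left(N,q \right)} = 5 + N$ ($K{\left(N,q \right)} = 4 + \left(\left(-1\right)^{2} + N\right) = 4 + \left(1 + N\right) = 5 + N$)
$W{\left(l,S \right)} = \frac{3}{-3 + S - l}$ ($W{\left(l,S \right)} = \frac{3}{-3 + \left(S - l\right)} = \frac{3}{-3 + S - l}$)
$E{\left(g \right)} = \frac{1}{2 g}$ ($E{\left(g \right)} = \frac{1}{g + g} = \frac{1}{2 g}$)
$E{\left(W{\left(K{\left(6,4 \right)},4 \right)} \right)} 106 + 44 = \frac{1}{2 \left(- \frac{3}{3 + \left(5 + 6\right) - 4}\right)} 106 + 44 = \frac{1}{2 \left(- \frac{3}{3 + 11 - 4}\right)} 106 + 44 = \frac{1}{2 \left(- \frac{3}{10}\right)} 106 + 44 = \frac{1}{2} \left(- \frac{10}{3}\right) 106 + 44 = \left(- \frac{5}{3}\right) 106 + 44 = - \frac{530}{3} + 44 = - \frac{398}{3}$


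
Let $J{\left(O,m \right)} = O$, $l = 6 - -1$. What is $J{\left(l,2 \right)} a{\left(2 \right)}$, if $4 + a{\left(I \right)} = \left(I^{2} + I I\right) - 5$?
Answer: $-7$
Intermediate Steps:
$l = 7$ ($l = 6 + 1 = 7$)
$a{\left(I \right)} = -9 + 2 I^{2}$ ($a{\left(I \right)} = -4 - \left(5 - I^{2} - I I\right) = -4 + \left(\left(I^{2} + I^{2}\right) - 5\right) = -4 + \left(2 I^{2} - 5\right) = -4 + \left(-5 + 2 I^{2}\right) = -9 + 2 I^{2}$)
$J{\left(l,2 \right)} a{\left(2 \right)} = 7 \left(-9 + 2 \cdot 2^{2}\right) = 7 \left(-9 + 2 \cdot 4\right) = 7 \left(-9 + 8\right) = 7 \left(-1\right) = -7$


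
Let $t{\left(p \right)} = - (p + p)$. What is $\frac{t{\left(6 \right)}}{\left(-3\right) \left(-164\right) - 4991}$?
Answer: $\frac{12}{4499} \approx 0.0026673$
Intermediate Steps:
$t{\left(p \right)} = - 2 p$
$\frac{t{\left(6 \right)}}{\left(-3\right) \left(-164\right) - 4991} = \frac{\left(-2\right) 6}{\left(-3\right) \left(-164\right) - 4991} = - \frac{12}{492 - 4991} = - \frac{12}{-4499} = \left(-12\right) \left(- \frac{1}{4499}\right) = \frac{12}{4499}$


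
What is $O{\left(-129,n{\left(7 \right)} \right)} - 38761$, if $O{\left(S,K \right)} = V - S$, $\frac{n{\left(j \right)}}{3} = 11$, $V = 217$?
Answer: $-38415$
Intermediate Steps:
$n{\left(j \right)} = 33$ ($n{\left(j \right)} = 3 \cdot 11 = 33$)
$O{\left(S,K \right)} = 217 - S$
$O{\left(-129,n{\left(7 \right)} \right)} - 38761 = \left(217 - -129\right) - 38761 = \left(217 + 129\right) - 38761 = 346 - 38761 = -38415$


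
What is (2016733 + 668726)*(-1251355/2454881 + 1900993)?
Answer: 12532259297657004402/2454881 ≈ 5.1050e+12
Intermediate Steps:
(2016733 + 668726)*(-1251355/2454881 + 1900993) = 2685459*(-1251355*1/2454881 + 1900993) = 2685459*(-1251355/2454881 + 1900993) = 2685459*(4666710345478/2454881) = 12532259297657004402/2454881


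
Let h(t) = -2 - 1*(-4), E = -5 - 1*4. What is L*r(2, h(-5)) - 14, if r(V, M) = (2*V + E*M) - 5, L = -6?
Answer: 100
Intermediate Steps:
E = -9 (E = -5 - 4 = -9)
h(t) = 2 (h(t) = -2 + 4 = 2)
r(V, M) = -5 - 9*M + 2*V (r(V, M) = (2*V - 9*M) - 5 = (-9*M + 2*V) - 5 = -5 - 9*M + 2*V)
L*r(2, h(-5)) - 14 = -6*(-5 - 9*2 + 2*2) - 14 = -6*(-5 - 18 + 4) - 14 = -6*(-19) - 14 = 114 - 14 = 100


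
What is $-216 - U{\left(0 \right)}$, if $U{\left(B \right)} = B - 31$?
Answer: $-185$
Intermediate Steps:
$U{\left(B \right)} = -31 + B$ ($U{\left(B \right)} = B - 31 = -31 + B$)
$-216 - U{\left(0 \right)} = -216 - \left(-31 + 0\right) = -216 - -31 = -216 + 31 = -185$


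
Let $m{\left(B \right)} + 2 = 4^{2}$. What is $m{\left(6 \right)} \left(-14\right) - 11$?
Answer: $-207$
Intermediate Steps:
$m{\left(B \right)} = 14$ ($m{\left(B \right)} = -2 + 4^{2} = -2 + 16 = 14$)
$m{\left(6 \right)} \left(-14\right) - 11 = 14 \left(-14\right) - 11 = -196 - 11 = -207$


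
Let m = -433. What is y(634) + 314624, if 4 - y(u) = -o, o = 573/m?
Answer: 136233351/433 ≈ 3.1463e+5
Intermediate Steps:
o = -573/433 (o = 573/(-433) = 573*(-1/433) = -573/433 ≈ -1.3233)
y(u) = 1159/433 (y(u) = 4 - (-1)*(-573)/433 = 4 - 1*573/433 = 4 - 573/433 = 1159/433)
y(634) + 314624 = 1159/433 + 314624 = 136233351/433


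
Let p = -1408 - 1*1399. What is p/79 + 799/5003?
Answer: -13980300/395237 ≈ -35.372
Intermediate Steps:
p = -2807 (p = -1408 - 1399 = -2807)
p/79 + 799/5003 = -2807/79 + 799/5003 = -13980300/395237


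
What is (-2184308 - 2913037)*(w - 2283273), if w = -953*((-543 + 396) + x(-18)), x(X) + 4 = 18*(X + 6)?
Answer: 9855828699090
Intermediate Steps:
x(X) = 104 + 18*X (x(X) = -4 + 18*(X + 6) = -4 + 18*(6 + X) = -4 + (108 + 18*X) = 104 + 18*X)
w = 349751 (w = -953*((-543 + 396) + (104 + 18*(-18))) = -953*(-147 + (104 - 324)) = -953*(-147 - 220) = -953*(-367) = 349751)
(-2184308 - 2913037)*(w - 2283273) = (-2184308 - 2913037)*(349751 - 2283273) = -5097345*(-1933522) = 9855828699090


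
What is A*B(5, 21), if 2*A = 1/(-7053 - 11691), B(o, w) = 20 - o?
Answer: -5/12496 ≈ -0.00040013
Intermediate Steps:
A = -1/37488 (A = 1/(2*(-7053 - 11691)) = (1/2)/(-18744) = (1/2)*(-1/18744) = -1/37488 ≈ -2.6675e-5)
A*B(5, 21) = -(20 - 1*5)/37488 = -(20 - 5)/37488 = -1/37488*15 = -5/12496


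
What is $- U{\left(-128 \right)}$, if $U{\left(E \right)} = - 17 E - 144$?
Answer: $-2032$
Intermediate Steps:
$U{\left(E \right)} = -144 - 17 E$
$- U{\left(-128 \right)} = - (-144 - -2176) = - (-144 + 2176) = \left(-1\right) 2032 = -2032$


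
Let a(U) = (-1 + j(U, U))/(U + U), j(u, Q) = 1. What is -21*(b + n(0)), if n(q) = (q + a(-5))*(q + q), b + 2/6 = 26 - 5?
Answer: -434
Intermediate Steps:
a(U) = 0 (a(U) = (-1 + 1)/(U + U) = 0/((2*U)) = 0*(1/(2*U)) = 0)
b = 62/3 (b = -⅓ + (26 - 5) = -⅓ + 21 = 62/3 ≈ 20.667)
n(q) = 2*q² (n(q) = (q + 0)*(q + q) = q*(2*q) = 2*q²)
-21*(b + n(0)) = -21*(62/3 + 2*0²) = -21*(62/3 + 2*0) = -21*(62/3 + 0) = -21*62/3 = -434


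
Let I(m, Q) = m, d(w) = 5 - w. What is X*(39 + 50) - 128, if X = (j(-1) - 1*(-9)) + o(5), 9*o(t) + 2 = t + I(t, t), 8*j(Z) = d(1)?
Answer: 14339/18 ≈ 796.61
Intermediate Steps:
j(Z) = ½ (j(Z) = (5 - 1*1)/8 = (5 - 1)/8 = (⅛)*4 = ½)
o(t) = -2/9 + 2*t/9 (o(t) = -2/9 + (t + t)/9 = -2/9 + (2*t)/9 = -2/9 + 2*t/9)
X = 187/18 (X = (½ - 1*(-9)) + (-2/9 + (2/9)*5) = (½ + 9) + (-2/9 + 10/9) = 19/2 + 8/9 = 187/18 ≈ 10.389)
X*(39 + 50) - 128 = 187*(39 + 50)/18 - 128 = (187/18)*89 - 128 = 16643/18 - 128 = 14339/18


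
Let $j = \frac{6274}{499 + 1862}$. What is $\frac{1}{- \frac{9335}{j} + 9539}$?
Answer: $\frac{6274}{37807751} \approx 0.00016594$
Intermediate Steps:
$j = \frac{6274}{2361} \approx 2.6573$
$\frac{1}{- \frac{9335}{j} + 9539} = \frac{1}{- \frac{9335}{\frac{6274}{2361}} + 9539} = \frac{1}{\left(-9335\right) \frac{2361}{6274} + 9539} = \frac{1}{- \frac{22039935}{6274} + 9539} = \frac{1}{\frac{37807751}{6274}} = \frac{6274}{37807751}$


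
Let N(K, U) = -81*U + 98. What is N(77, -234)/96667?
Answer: 19052/96667 ≈ 0.19709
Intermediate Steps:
N(K, U) = 98 - 81*U
N(77, -234)/96667 = (98 - 81*(-234))/96667 = (98 + 18954)*(1/96667) = 19052*(1/96667) = 19052/96667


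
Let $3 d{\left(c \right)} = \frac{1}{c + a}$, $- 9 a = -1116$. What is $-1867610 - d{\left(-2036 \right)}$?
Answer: $- \frac{10712610959}{5736} \approx -1.8676 \cdot 10^{6}$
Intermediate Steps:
$a = 124$ ($a = \left(- \frac{1}{9}\right) \left(-1116\right) = 124$)
$d{\left(c \right)} = \frac{1}{3 \left(124 + c\right)}$ ($d{\left(c \right)} = \frac{1}{3 \left(c + 124\right)} = \frac{1}{3 \left(124 + c\right)}$)
$-1867610 - d{\left(-2036 \right)} = -1867610 - \frac{1}{3 \left(124 - 2036\right)} = -1867610 - \frac{1}{3 \left(-1912\right)} = -1867610 - \frac{1}{3} \left(- \frac{1}{1912}\right) = -1867610 - - \frac{1}{5736} = -1867610 + \frac{1}{5736} = - \frac{10712610959}{5736}$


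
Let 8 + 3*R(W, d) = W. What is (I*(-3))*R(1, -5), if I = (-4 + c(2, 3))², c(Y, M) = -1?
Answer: 175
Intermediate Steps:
R(W, d) = -8/3 + W/3
I = 25 (I = (-4 - 1)² = (-5)² = 25)
(I*(-3))*R(1, -5) = (25*(-3))*(-8/3 + (⅓)*1) = -75*(-8/3 + ⅓) = -75*(-7/3) = 175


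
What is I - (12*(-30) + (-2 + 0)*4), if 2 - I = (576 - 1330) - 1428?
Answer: 2552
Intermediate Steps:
I = 2184 (I = 2 - ((576 - 1330) - 1428) = 2 - (-754 - 1428) = 2 - 1*(-2182) = 2 + 2182 = 2184)
I - (12*(-30) + (-2 + 0)*4) = 2184 - (12*(-30) + (-2 + 0)*4) = 2184 - (-360 - 2*4) = 2184 - (-360 - 8) = 2184 - 1*(-368) = 2184 + 368 = 2552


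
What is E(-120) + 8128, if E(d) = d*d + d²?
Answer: 36928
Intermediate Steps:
E(d) = 2*d² (E(d) = d² + d² = 2*d²)
E(-120) + 8128 = 2*(-120)² + 8128 = 2*14400 + 8128 = 28800 + 8128 = 36928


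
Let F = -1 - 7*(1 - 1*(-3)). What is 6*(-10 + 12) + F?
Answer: -17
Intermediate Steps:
F = -29 (F = -1 - 7*(1 + 3) = -1 - 7*4 = -1 - 28 = -29)
6*(-10 + 12) + F = 6*(-10 + 12) - 29 = 6*2 - 29 = 12 - 29 = -17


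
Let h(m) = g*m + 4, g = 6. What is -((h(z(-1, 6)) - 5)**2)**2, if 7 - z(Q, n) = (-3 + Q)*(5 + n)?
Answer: -8653650625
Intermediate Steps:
z(Q, n) = 7 - (-3 + Q)*(5 + n)
h(m) = 4 + 6*m (h(m) = 6*m + 4 = 4 + 6*m)
-((h(z(-1, 6)) - 5)**2)**2 = -(((4 + 6*(22 - 5*(-1) + 3*6 - 1*(-1)*6)) - 5)**2)**2 = -(((4 + 6*(22 + 5 + 18 + 6)) - 5)**2)**2 = -(((4 + 6*51) - 5)**2)**2 = -(((4 + 306) - 5)**2)**2 = -((310 - 5)**2)**2 = -(305**2)**2 = -1*93025**2 = -1*8653650625 = -8653650625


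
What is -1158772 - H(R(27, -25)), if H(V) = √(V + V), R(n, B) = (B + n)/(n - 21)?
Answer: -1158772 - √6/3 ≈ -1.1588e+6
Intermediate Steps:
R(n, B) = (B + n)/(-21 + n)
H(V) = √2*√V (H(V) = √(2*V) = √2*√V)
-1158772 - H(R(27, -25)) = -1158772 - √2*√((-25 + 27)/(-21 + 27)) = -1158772 - √2*√(2/6) = -1158772 - √2*√((⅙)*2) = -1158772 - √2*√(⅓) = -1158772 - √2*√3/3 = -1158772 - √6/3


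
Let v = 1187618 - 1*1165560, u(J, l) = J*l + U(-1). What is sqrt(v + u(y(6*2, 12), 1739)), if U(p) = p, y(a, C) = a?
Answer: 5*sqrt(1717) ≈ 207.18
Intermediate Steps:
u(J, l) = -1 + J*l (u(J, l) = J*l - 1 = -1 + J*l)
v = 22058 (v = 1187618 - 1165560 = 22058)
sqrt(v + u(y(6*2, 12), 1739)) = sqrt(22058 + (-1 + (6*2)*1739)) = sqrt(22058 + (-1 + 12*1739)) = sqrt(22058 + (-1 + 20868)) = sqrt(22058 + 20867) = sqrt(42925) = 5*sqrt(1717)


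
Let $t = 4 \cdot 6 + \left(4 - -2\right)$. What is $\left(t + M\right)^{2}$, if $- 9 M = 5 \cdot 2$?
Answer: $\frac{67600}{81} \approx 834.57$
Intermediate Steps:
$M = - \frac{10}{9}$ ($M = - \frac{5 \cdot 2}{9} = \left(- \frac{1}{9}\right) 10 = - \frac{10}{9} \approx -1.1111$)
$t = 30$ ($t = 24 + \left(4 + 2\right) = 24 + 6 = 30$)
$\left(t + M\right)^{2} = \left(30 - \frac{10}{9}\right)^{2} = \left(\frac{260}{9}\right)^{2} = \frac{67600}{81}$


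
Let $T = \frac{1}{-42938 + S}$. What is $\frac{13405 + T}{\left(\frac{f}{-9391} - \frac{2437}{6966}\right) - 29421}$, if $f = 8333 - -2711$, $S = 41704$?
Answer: $- \frac{541062290580957}{1187573308450349} \approx -0.4556$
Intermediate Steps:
$f = 11044$ ($f = 8333 + 2711 = 11044$)
$T = - \frac{1}{1234}$ ($T = \frac{1}{-42938 + 41704} = \frac{1}{-1234} = - \frac{1}{1234} \approx -0.00081037$)
$\frac{13405 + T}{\left(\frac{f}{-9391} - \frac{2437}{6966}\right) - 29421} = \frac{13405 - \frac{1}{1234}}{\left(\frac{11044}{-9391} - \frac{2437}{6966}\right) - 29421} = \frac{16541769}{1234 \left(\left(11044 \left(- \frac{1}{9391}\right) - \frac{2437}{6966}\right) - 29421\right)} = \frac{16541769}{1234 \left(\left(- \frac{11044}{9391} - \frac{2437}{6966}\right) - 29421\right)} = \frac{16541769}{1234 \left(- \frac{99818371}{65417706} - 29421\right)} = \frac{16541769}{1234 \left(- \frac{1924754146597}{65417706}\right)} = \frac{16541769}{1234} \left(- \frac{65417706}{1924754146597}\right) = - \frac{541062290580957}{1187573308450349}$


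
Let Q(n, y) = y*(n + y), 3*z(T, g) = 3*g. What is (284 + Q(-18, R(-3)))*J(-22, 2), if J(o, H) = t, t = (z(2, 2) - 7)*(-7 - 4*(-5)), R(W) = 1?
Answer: -17355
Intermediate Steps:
z(T, g) = g (z(T, g) = (3*g)/3 = g)
t = -65 (t = (2 - 7)*(-7 - 4*(-5)) = -5*(-7 + 20) = -5*13 = -65)
J(o, H) = -65
(284 + Q(-18, R(-3)))*J(-22, 2) = (284 + 1*(-18 + 1))*(-65) = (284 + 1*(-17))*(-65) = (284 - 17)*(-65) = 267*(-65) = -17355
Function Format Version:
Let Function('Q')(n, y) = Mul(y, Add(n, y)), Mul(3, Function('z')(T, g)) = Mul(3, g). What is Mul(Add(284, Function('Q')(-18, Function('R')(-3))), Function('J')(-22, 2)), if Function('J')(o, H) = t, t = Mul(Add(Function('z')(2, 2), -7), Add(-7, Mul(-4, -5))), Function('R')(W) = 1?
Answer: -17355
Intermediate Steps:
Function('z')(T, g) = g (Function('z')(T, g) = Mul(Rational(1, 3), Mul(3, g)) = g)
t = -65 (t = Mul(Add(2, -7), Add(-7, Mul(-4, -5))) = Mul(-5, Add(-7, 20)) = Mul(-5, 13) = -65)
Function('J')(o, H) = -65
Mul(Add(284, Function('Q')(-18, Function('R')(-3))), Function('J')(-22, 2)) = Mul(Add(284, Mul(1, Add(-18, 1))), -65) = Mul(Add(284, Mul(1, -17)), -65) = Mul(Add(284, -17), -65) = Mul(267, -65) = -17355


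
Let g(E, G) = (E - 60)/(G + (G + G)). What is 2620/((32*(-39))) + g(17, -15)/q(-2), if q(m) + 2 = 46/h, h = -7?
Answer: -155201/70200 ≈ -2.2108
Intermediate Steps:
g(E, G) = (-60 + E)/(3*G) (g(E, G) = (-60 + E)/(G + 2*G) = (-60 + E)/((3*G)) = (-60 + E)*(1/(3*G)) = (-60 + E)/(3*G))
q(m) = -60/7 (q(m) = -2 + 46/(-7) = -2 + 46*(-⅐) = -2 - 46/7 = -60/7)
2620/((32*(-39))) + g(17, -15)/q(-2) = 2620/((32*(-39))) + ((⅓)*(-60 + 17)/(-15))/(-60/7) = 2620/(-1248) + ((⅓)*(-1/15)*(-43))*(-7/60) = 2620*(-1/1248) + (43/45)*(-7/60) = -655/312 - 301/2700 = -155201/70200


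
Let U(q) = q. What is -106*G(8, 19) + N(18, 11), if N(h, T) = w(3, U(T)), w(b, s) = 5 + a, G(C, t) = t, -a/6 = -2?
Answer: -1997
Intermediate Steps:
a = 12 (a = -6*(-2) = 12)
w(b, s) = 17 (w(b, s) = 5 + 12 = 17)
N(h, T) = 17
-106*G(8, 19) + N(18, 11) = -106*19 + 17 = -2014 + 17 = -1997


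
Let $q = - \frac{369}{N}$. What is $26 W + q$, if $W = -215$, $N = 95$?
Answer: $- \frac{531419}{95} \approx -5593.9$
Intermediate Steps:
$q = - \frac{369}{95} \approx -3.8842$
$26 W + q = 26 \left(-215\right) - \frac{369}{95} = -5590 - \frac{369}{95} = - \frac{531419}{95}$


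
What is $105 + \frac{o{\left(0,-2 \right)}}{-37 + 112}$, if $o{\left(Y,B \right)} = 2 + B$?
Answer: $105$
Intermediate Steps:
$105 + \frac{o{\left(0,-2 \right)}}{-37 + 112} = 105 + \frac{2 - 2}{-37 + 112} = 105 + \frac{1}{75} \cdot 0 = 105 + 0 = 105$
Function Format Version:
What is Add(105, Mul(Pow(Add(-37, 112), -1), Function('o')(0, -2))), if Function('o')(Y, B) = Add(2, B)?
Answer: 105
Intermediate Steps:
Add(105, Mul(Pow(Add(-37, 112), -1), Function('o')(0, -2))) = Add(105, Mul(Pow(Add(-37, 112), -1), Add(2, -2))) = Add(105, Mul(Pow(75, -1), 0)) = Add(105, Mul(Rational(1, 75), 0)) = Add(105, 0) = 105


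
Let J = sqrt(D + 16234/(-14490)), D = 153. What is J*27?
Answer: 36*sqrt(55362265)/805 ≈ 332.75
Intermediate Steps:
J = 4*sqrt(55362265)/2415 (J = sqrt(153 + 16234/(-14490)) = sqrt(153 + 16234*(-1/14490)) = sqrt(153 - 8117/7245) = sqrt(1100368/7245) = 4*sqrt(55362265)/2415 ≈ 12.324)
J*27 = (4*sqrt(55362265)/2415)*27 = 36*sqrt(55362265)/805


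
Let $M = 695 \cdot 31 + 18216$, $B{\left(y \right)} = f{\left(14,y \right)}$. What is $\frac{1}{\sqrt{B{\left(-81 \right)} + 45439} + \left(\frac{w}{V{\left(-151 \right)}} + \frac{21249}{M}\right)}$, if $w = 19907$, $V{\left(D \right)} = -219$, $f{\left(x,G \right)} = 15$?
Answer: $\frac{3425892141271332}{1413655540818036079} + \frac{75823325260281 \sqrt{45454}}{2827311081636072158} \approx 0.008141$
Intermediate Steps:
$B{\left(y \right)} = 15$
$M = 39761$ ($M = 21545 + 18216 = 39761$)
$\frac{1}{\sqrt{B{\left(-81 \right)} + 45439} + \left(\frac{w}{V{\left(-151 \right)}} + \frac{21249}{M}\right)} = \frac{1}{\sqrt{15 + 45439} + \left(\frac{19907}{-219} + \frac{21249}{39761}\right)} = \frac{1}{\sqrt{45454} + \left(19907 \left(- \frac{1}{219}\right) + 21249 \cdot \frac{1}{39761}\right)} = \frac{1}{\sqrt{45454} + \left(- \frac{19907}{219} + \frac{21249}{39761}\right)} = \frac{1}{\sqrt{45454} - \frac{786868696}{8707659}} = \frac{1}{- \frac{786868696}{8707659} + \sqrt{45454}}$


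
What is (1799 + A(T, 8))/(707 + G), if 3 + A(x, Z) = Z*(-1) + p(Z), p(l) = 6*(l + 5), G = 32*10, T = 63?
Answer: 1866/1027 ≈ 1.8169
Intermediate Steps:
G = 320
p(l) = 30 + 6*l (p(l) = 6*(5 + l) = 30 + 6*l)
A(x, Z) = 27 + 5*Z (A(x, Z) = -3 + (Z*(-1) + (30 + 6*Z)) = -3 + (-Z + (30 + 6*Z)) = -3 + (30 + 5*Z) = 27 + 5*Z)
(1799 + A(T, 8))/(707 + G) = (1799 + (27 + 5*8))/(707 + 320) = (1799 + (27 + 40))/1027 = (1799 + 67)*(1/1027) = 1866*(1/1027) = 1866/1027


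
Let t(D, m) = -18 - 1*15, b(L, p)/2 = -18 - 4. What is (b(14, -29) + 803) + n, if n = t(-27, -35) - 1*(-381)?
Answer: 1107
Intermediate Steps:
b(L, p) = -44 (b(L, p) = 2*(-18 - 4) = 2*(-22) = -44)
t(D, m) = -33 (t(D, m) = -18 - 15 = -33)
n = 348 (n = -33 - 1*(-381) = -33 + 381 = 348)
(b(14, -29) + 803) + n = (-44 + 803) + 348 = 759 + 348 = 1107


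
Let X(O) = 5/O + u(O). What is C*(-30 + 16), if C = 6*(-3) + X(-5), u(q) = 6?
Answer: 182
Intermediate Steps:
X(O) = 6 + 5/O (X(O) = 5/O + 6 = 6 + 5/O)
C = -13 (C = 6*(-3) + (6 + 5/(-5)) = -18 + (6 + 5*(-⅕)) = -18 + (6 - 1) = -18 + 5 = -13)
C*(-30 + 16) = -13*(-30 + 16) = -13*(-14) = 182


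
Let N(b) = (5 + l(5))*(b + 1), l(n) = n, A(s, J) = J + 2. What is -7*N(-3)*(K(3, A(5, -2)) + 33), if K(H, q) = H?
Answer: 5040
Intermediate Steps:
A(s, J) = 2 + J
N(b) = 10 + 10*b (N(b) = (5 + 5)*(b + 1) = 10*(1 + b) = 10 + 10*b)
-7*N(-3)*(K(3, A(5, -2)) + 33) = -7*(10 + 10*(-3))*(3 + 33) = -7*(10 - 30)*36 = -(-140)*36 = -7*(-720) = 5040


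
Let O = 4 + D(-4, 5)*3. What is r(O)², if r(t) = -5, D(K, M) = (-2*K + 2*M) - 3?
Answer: 25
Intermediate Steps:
D(K, M) = -3 - 2*K + 2*M
O = 49 (O = 4 + (-3 - 2*(-4) + 2*5)*3 = 4 + (-3 + 8 + 10)*3 = 4 + 15*3 = 4 + 45 = 49)
r(O)² = (-5)² = 25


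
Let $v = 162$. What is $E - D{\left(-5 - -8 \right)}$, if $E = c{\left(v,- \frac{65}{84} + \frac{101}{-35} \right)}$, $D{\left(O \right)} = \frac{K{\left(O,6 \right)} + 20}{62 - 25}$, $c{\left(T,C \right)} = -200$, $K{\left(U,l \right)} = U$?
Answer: $- \frac{7423}{37} \approx -200.62$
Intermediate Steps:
$D{\left(O \right)} = \frac{20}{37} + \frac{O}{37}$ ($D{\left(O \right)} = \frac{O + 20}{62 - 25} = \frac{20 + O}{37} = \left(20 + O\right) \frac{1}{37} = \frac{20}{37} + \frac{O}{37}$)
$E = -200$
$E - D{\left(-5 - -8 \right)} = -200 - \left(\frac{20}{37} + \frac{-5 - -8}{37}\right) = -200 - \left(\frac{20}{37} + \frac{-5 + 8}{37}\right) = -200 - \left(\frac{20}{37} + \frac{1}{37} \cdot 3\right) = -200 - \left(\frac{20}{37} + \frac{3}{37}\right) = -200 - \frac{23}{37} = - \frac{7423}{37}$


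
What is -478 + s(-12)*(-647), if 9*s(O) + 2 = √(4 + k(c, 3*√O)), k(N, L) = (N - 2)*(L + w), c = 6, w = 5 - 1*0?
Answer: -3008/9 - 1294*√(6 + 6*I*√3)/9 ≈ -765.56 - 249.03*I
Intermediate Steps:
w = 5 (w = 5 + 0 = 5)
k(N, L) = (-2 + N)*(5 + L) (k(N, L) = (N - 2)*(L + 5) = (-2 + N)*(5 + L))
s(O) = -2/9 + √(24 + 12*√O)/9 (s(O) = -2/9 + √(4 + (-10 - 6*√O + 5*6 + (3*√O)*6))/9 = -2/9 + √(4 + (-10 - 6*√O + 30 + 18*√O))/9 = -2/9 + √(4 + (20 + 12*√O))/9 = -2/9 + √(24 + 12*√O)/9)
-478 + s(-12)*(-647) = -478 + (-2/9 + 2*√(6 + 3*√(-12))/9)*(-647) = -478 + (-2/9 + 2*√(6 + 3*(2*I*√3))/9)*(-647) = -478 + (-2/9 + 2*√(6 + 6*I*√3)/9)*(-647) = -478 + (1294/9 - 1294*√(6 + 6*I*√3)/9) = -3008/9 - 1294*√(6 + 6*I*√3)/9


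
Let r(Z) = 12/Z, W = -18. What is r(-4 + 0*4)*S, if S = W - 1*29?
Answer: 141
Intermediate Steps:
S = -47 (S = -18 - 1*29 = -18 - 29 = -47)
r(-4 + 0*4)*S = (12/(-4 + 0*4))*(-47) = (12/(-4 + 0))*(-47) = (12/(-4))*(-47) = (12*(-¼))*(-47) = -3*(-47) = 141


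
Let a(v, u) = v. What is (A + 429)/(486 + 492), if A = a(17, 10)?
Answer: 223/489 ≈ 0.45603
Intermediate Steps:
A = 17
(A + 429)/(486 + 492) = (17 + 429)/(486 + 492) = 446/978 = 446*(1/978) = 223/489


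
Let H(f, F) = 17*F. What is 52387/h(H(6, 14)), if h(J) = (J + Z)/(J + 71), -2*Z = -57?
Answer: 32375166/533 ≈ 60741.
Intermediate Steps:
Z = 57/2 (Z = -½*(-57) = 57/2 ≈ 28.500)
h(J) = (57/2 + J)/(71 + J) (h(J) = (J + 57/2)/(J + 71) = (57/2 + J)/(71 + J))
52387/h(H(6, 14)) = 52387/(((57/2 + 17*14)/(71 + 17*14))) = 52387/(((57/2 + 238)/(71 + 238))) = 52387/(((533/2)/309)) = 52387/(((1/309)*(533/2))) = 52387/(533/618) = 52387*(618/533) = 32375166/533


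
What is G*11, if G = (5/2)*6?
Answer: 165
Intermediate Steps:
G = 15 (G = ((½)*5)*6 = (5/2)*6 = 15)
G*11 = 15*11 = 165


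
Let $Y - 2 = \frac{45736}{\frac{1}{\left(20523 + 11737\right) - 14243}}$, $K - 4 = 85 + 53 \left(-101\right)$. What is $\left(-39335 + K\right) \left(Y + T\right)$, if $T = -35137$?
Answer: $-36749146823823$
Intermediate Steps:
$K = -5264$ ($K = 4 + \left(85 + 53 \left(-101\right)\right) = 4 + \left(85 - 5353\right) = 4 - 5268 = -5264$)
$Y = 824025514$ ($Y = 2 + \frac{45736}{\frac{1}{\left(20523 + 11737\right) - 14243}} = 2 + \frac{45736}{\frac{1}{32260 - 14243}} = 2 + \frac{45736}{\frac{1}{18017}} = 2 + 45736 \frac{1}{\frac{1}{18017}} = 2 + 45736 \cdot 18017 = 2 + 824025512 = 824025514$)
$\left(-39335 + K\right) \left(Y + T\right) = \left(-39335 - 5264\right) \left(824025514 - 35137\right) = \left(-44599\right) 823990377 = -36749146823823$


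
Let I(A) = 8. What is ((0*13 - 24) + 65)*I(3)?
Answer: 328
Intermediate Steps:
((0*13 - 24) + 65)*I(3) = ((0*13 - 24) + 65)*8 = ((0 - 24) + 65)*8 = (-24 + 65)*8 = 41*8 = 328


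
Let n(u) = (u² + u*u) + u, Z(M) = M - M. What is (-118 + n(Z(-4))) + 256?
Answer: 138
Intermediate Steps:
Z(M) = 0
n(u) = u + 2*u² (n(u) = (u² + u²) + u = 2*u² + u = u + 2*u²)
(-118 + n(Z(-4))) + 256 = (-118 + 0*(1 + 2*0)) + 256 = (-118 + 0*(1 + 0)) + 256 = (-118 + 0*1) + 256 = (-118 + 0) + 256 = -118 + 256 = 138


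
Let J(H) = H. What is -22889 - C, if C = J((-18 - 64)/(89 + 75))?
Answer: -45777/2 ≈ -22889.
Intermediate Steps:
C = -1/2 (C = (-18 - 64)/(89 + 75) = -82/164 = -82*1/164 = -1/2 ≈ -0.50000)
-22889 - C = -22889 - 1*(-1/2) = -22889 + 1/2 = -45777/2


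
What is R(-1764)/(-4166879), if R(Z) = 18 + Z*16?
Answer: 28206/4166879 ≈ 0.0067691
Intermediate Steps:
R(Z) = 18 + 16*Z
R(-1764)/(-4166879) = (18 + 16*(-1764))/(-4166879) = (18 - 28224)*(-1/4166879) = -28206*(-1/4166879) = 28206/4166879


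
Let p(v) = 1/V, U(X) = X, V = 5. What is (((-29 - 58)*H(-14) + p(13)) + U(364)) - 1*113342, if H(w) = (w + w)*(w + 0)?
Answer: -735409/5 ≈ -1.4708e+5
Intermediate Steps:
H(w) = 2*w² (H(w) = (2*w)*w = 2*w²)
p(v) = ⅕ (p(v) = 1/5 = ⅕)
(((-29 - 58)*H(-14) + p(13)) + U(364)) - 1*113342 = (((-29 - 58)*(2*(-14)²) + ⅕) + 364) - 1*113342 = ((-174*196 + ⅕) + 364) - 113342 = ((-87*392 + ⅕) + 364) - 113342 = ((-34104 + ⅕) + 364) - 113342 = (-170519/5 + 364) - 113342 = -168699/5 - 113342 = -735409/5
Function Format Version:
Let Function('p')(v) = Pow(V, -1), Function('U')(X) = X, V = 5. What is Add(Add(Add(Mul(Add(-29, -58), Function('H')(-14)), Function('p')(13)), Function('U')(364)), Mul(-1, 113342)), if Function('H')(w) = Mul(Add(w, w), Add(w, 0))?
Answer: Rational(-735409, 5) ≈ -1.4708e+5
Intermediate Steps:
Function('H')(w) = Mul(2, Pow(w, 2)) (Function('H')(w) = Mul(Mul(2, w), w) = Mul(2, Pow(w, 2)))
Function('p')(v) = Rational(1, 5) (Function('p')(v) = Pow(5, -1) = Rational(1, 5))
Add(Add(Add(Mul(Add(-29, -58), Function('H')(-14)), Function('p')(13)), Function('U')(364)), Mul(-1, 113342)) = Add(Add(Add(Mul(Add(-29, -58), Mul(2, Pow(-14, 2))), Rational(1, 5)), 364), Mul(-1, 113342)) = Add(Add(Add(Mul(-87, Mul(2, 196)), Rational(1, 5)), 364), -113342) = Add(Add(Add(Mul(-87, 392), Rational(1, 5)), 364), -113342) = Add(Add(Add(-34104, Rational(1, 5)), 364), -113342) = Add(Add(Rational(-170519, 5), 364), -113342) = Add(Rational(-168699, 5), -113342) = Rational(-735409, 5)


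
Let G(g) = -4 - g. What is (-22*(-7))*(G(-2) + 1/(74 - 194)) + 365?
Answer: 3343/60 ≈ 55.717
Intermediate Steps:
(-22*(-7))*(G(-2) + 1/(74 - 194)) + 365 = (-22*(-7))*((-4 - 1*(-2)) + 1/(74 - 194)) + 365 = 154*((-4 + 2) + 1/(-120)) + 365 = 154*(-2 - 1/120) + 365 = 154*(-241/120) + 365 = -18557/60 + 365 = 3343/60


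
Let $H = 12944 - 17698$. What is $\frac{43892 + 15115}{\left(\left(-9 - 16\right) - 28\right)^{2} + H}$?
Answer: $- \frac{59007}{1945} \approx -30.338$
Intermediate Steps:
$H = -4754$
$\frac{43892 + 15115}{\left(\left(-9 - 16\right) - 28\right)^{2} + H} = \frac{43892 + 15115}{\left(\left(-9 - 16\right) - 28\right)^{2} - 4754} = \frac{59007}{\left(-25 - 28\right)^{2} - 4754} = \frac{59007}{\left(-53\right)^{2} - 4754} = \frac{59007}{2809 - 4754} = \frac{59007}{-1945} = 59007 \left(- \frac{1}{1945}\right) = - \frac{59007}{1945}$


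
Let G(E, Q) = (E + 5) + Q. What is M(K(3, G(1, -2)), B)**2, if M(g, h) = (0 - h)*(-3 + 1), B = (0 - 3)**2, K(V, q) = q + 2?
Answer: 324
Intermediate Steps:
G(E, Q) = 5 + E + Q (G(E, Q) = (5 + E) + Q = 5 + E + Q)
K(V, q) = 2 + q
B = 9 (B = (-3)**2 = 9)
M(g, h) = 2*h (M(g, h) = -h*(-2) = 2*h)
M(K(3, G(1, -2)), B)**2 = (2*9)**2 = 18**2 = 324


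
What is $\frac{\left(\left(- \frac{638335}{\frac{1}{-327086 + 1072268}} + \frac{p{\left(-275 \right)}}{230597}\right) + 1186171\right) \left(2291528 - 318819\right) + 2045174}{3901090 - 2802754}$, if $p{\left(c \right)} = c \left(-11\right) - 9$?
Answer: $- \frac{216384729710484321606905}{253272986592} \approx -8.5435 \cdot 10^{11}$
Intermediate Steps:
$p{\left(c \right)} = -9 - 11 c$ ($p{\left(c \right)} = - 11 c - 9 = -9 - 11 c$)
$\frac{\left(\left(- \frac{638335}{\frac{1}{-327086 + 1072268}} + \frac{p{\left(-275 \right)}}{230597}\right) + 1186171\right) \left(2291528 - 318819\right) + 2045174}{3901090 - 2802754} = \frac{\left(\left(- \frac{638335}{\frac{1}{-327086 + 1072268}} + \frac{-9 - -3025}{230597}\right) + 1186171\right) \left(2291528 - 318819\right) + 2045174}{3901090 - 2802754} = \frac{\left(\left(- \frac{638335}{\frac{1}{745182}} + \left(-9 + 3025\right) \frac{1}{230597}\right) + 1186171\right) 1972709 + 2045174}{1098336} = \left(\left(\left(- 638335 \frac{1}{\frac{1}{745182}} + 3016 \cdot \frac{1}{230597}\right) + 1186171\right) 1972709 + 2045174\right) \frac{1}{1098336} = \left(\left(\left(\left(-638335\right) 745182 + \frac{3016}{230597}\right) + 1186171\right) 1972709 + 2045174\right) \frac{1}{1098336} = \left(\left(\left(-475675751970 + \frac{3016}{230597}\right) + 1186171\right) 1972709 + 2045174\right) \frac{1}{1098336} = \left(\left(- \frac{109689401377023074}{230597} + 1186171\right) 1972709 + 2045174\right) \frac{1}{1098336} = \left(\left(- \frac{109689127849548987}{230597}\right) 1972709 + 2045174\right) \frac{1}{1098336} = \left(- \frac{216384729710955932595783}{230597} + 2045174\right) \frac{1}{1098336} = \left(- \frac{216384729710484321606905}{230597}\right) \frac{1}{1098336} = - \frac{216384729710484321606905}{253272986592}$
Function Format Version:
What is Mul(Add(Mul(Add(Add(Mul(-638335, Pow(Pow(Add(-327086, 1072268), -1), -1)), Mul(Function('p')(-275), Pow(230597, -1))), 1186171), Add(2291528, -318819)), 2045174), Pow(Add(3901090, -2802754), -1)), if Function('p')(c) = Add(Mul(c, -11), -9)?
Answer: Rational(-216384729710484321606905, 253272986592) ≈ -8.5435e+11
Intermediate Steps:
Function('p')(c) = Add(-9, Mul(-11, c)) (Function('p')(c) = Add(Mul(-11, c), -9) = Add(-9, Mul(-11, c)))
Mul(Add(Mul(Add(Add(Mul(-638335, Pow(Pow(Add(-327086, 1072268), -1), -1)), Mul(Function('p')(-275), Pow(230597, -1))), 1186171), Add(2291528, -318819)), 2045174), Pow(Add(3901090, -2802754), -1)) = Mul(Add(Mul(Add(Add(Mul(-638335, Pow(Pow(Add(-327086, 1072268), -1), -1)), Mul(Add(-9, Mul(-11, -275)), Pow(230597, -1))), 1186171), Add(2291528, -318819)), 2045174), Pow(Add(3901090, -2802754), -1)) = Mul(Add(Mul(Add(Add(Mul(-638335, Pow(Pow(745182, -1), -1)), Mul(Add(-9, 3025), Rational(1, 230597))), 1186171), 1972709), 2045174), Pow(1098336, -1)) = Mul(Add(Mul(Add(Add(Mul(-638335, Pow(Rational(1, 745182), -1)), Mul(3016, Rational(1, 230597))), 1186171), 1972709), 2045174), Rational(1, 1098336)) = Mul(Add(Mul(Add(Add(Mul(-638335, 745182), Rational(3016, 230597)), 1186171), 1972709), 2045174), Rational(1, 1098336)) = Mul(Add(Mul(Add(Add(-475675751970, Rational(3016, 230597)), 1186171), 1972709), 2045174), Rational(1, 1098336)) = Mul(Add(Mul(Add(Rational(-109689401377023074, 230597), 1186171), 1972709), 2045174), Rational(1, 1098336)) = Mul(Add(Mul(Rational(-109689127849548987, 230597), 1972709), 2045174), Rational(1, 1098336)) = Mul(Add(Rational(-216384729710955932595783, 230597), 2045174), Rational(1, 1098336)) = Mul(Rational(-216384729710484321606905, 230597), Rational(1, 1098336)) = Rational(-216384729710484321606905, 253272986592)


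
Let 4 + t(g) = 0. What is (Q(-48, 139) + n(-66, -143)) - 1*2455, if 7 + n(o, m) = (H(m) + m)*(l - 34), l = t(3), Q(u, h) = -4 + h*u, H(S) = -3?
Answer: -3590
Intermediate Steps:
t(g) = -4 (t(g) = -4 + 0 = -4)
l = -4
n(o, m) = 107 - 38*m (n(o, m) = -7 + (-3 + m)*(-4 - 34) = -7 + (-3 + m)*(-38) = -7 + (114 - 38*m) = 107 - 38*m)
(Q(-48, 139) + n(-66, -143)) - 1*2455 = ((-4 + 139*(-48)) + (107 - 38*(-143))) - 1*2455 = ((-4 - 6672) + (107 + 5434)) - 2455 = (-6676 + 5541) - 2455 = -1135 - 2455 = -3590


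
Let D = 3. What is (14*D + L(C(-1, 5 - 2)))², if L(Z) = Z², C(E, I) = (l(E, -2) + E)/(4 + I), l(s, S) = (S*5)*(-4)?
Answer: 12809241/2401 ≈ 5335.0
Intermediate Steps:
l(s, S) = -20*S (l(s, S) = (5*S)*(-4) = -20*S)
C(E, I) = (40 + E)/(4 + I) (C(E, I) = (-20*(-2) + E)/(4 + I) = (40 + E)/(4 + I))
(14*D + L(C(-1, 5 - 2)))² = (14*3 + ((40 - 1)/(4 + (5 - 2)))²)² = (42 + (39/(4 + 3))²)² = (42 + (39/7)²)² = (42 + 1521/49)² = (3579/49)² = 12809241/2401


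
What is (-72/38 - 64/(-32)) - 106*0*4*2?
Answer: 2/19 ≈ 0.10526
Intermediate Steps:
(-72/38 - 64/(-32)) - 106*0*4*2 = (-72*1/38 - 64*(-1/32)) - 0*2 = (-36/19 + 2) - 106*0 = 2/19 + 0 = 2/19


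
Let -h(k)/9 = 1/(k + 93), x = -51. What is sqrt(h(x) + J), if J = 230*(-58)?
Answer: I*sqrt(2614682)/14 ≈ 115.5*I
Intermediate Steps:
h(k) = -9/(93 + k) (h(k) = -9/(k + 93) = -9/(93 + k))
J = -13340
sqrt(h(x) + J) = sqrt(-9/(93 - 51) - 13340) = sqrt(-9/42 - 13340) = sqrt(-9*1/42 - 13340) = sqrt(-3/14 - 13340) = sqrt(-186763/14) = I*sqrt(2614682)/14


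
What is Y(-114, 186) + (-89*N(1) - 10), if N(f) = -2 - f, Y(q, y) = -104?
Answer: 153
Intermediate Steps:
Y(-114, 186) + (-89*N(1) - 10) = -104 + (-89*(-2 - 1*1) - 10) = -104 + (-89*(-2 - 1) - 10) = -104 + (-89*(-3) - 10) = -104 + (267 - 10) = -104 + 257 = 153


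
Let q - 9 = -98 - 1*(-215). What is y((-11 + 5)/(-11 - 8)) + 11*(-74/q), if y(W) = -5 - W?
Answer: -14096/1197 ≈ -11.776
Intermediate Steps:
q = 126 (q = 9 + (-98 - 1*(-215)) = 9 + (-98 + 215) = 9 + 117 = 126)
y((-11 + 5)/(-11 - 8)) + 11*(-74/q) = (-5 - (-11 + 5)/(-11 - 8)) + 11*(-74/126) = (-5 - (-6)/(-19)) + 11*(-74*1/126) = (-5 - (-6)*(-1)/19) + 11*(-37/63) = (-5 - 1*6/19) - 407/63 = (-5 - 6/19) - 407/63 = -101/19 - 407/63 = -14096/1197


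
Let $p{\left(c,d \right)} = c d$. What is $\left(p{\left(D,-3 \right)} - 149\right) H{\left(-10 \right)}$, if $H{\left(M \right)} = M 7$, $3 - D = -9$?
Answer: $12950$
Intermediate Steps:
$D = 12$ ($D = 3 - -9 = 3 + 9 = 12$)
$H{\left(M \right)} = 7 M$
$\left(p{\left(D,-3 \right)} - 149\right) H{\left(-10 \right)} = \left(12 \left(-3\right) - 149\right) 7 \left(-10\right) = \left(-36 - 149\right) \left(-70\right) = \left(-185\right) \left(-70\right) = 12950$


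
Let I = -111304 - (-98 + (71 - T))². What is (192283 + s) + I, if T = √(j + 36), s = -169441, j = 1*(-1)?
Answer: -89226 - 54*√35 ≈ -89546.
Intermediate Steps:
j = -1
T = √35 (T = √(-1 + 36) = √35 ≈ 5.9161)
I = -111304 - (-27 - √35)² (I = -111304 - (-98 + (71 - √35))² = -111304 - (-27 - √35)² ≈ -1.1239e+5)
(192283 + s) + I = (192283 - 169441) + (-112068 - 54*√35) = 22842 + (-112068 - 54*√35) = -89226 - 54*√35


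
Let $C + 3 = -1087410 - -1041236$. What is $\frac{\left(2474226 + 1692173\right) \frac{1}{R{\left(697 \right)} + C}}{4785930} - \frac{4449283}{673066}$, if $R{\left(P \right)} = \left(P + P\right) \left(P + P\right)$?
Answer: $- \frac{10098972486449305969}{1527723789974195355} \approx -6.6105$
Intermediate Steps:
$C = -46177$ ($C = -3 - 46174 = -46177$)
$R{\left(P \right)} = 4 P^{2}$ ($R{\left(P \right)} = 2 P 2 P = 4 P^{2}$)
$\frac{\left(2474226 + 1692173\right) \frac{1}{R{\left(697 \right)} + C}}{4785930} - \frac{4449283}{673066} = \frac{\left(2474226 + 1692173\right) \frac{1}{4 \cdot 697^{2} - 46177}}{4785930} - \frac{4449283}{673066} = \frac{4166399}{4 \cdot 485809 - 46177} \cdot \frac{1}{4785930} - \frac{4449283}{673066} = \frac{4166399}{1943236 - 46177} \cdot \frac{1}{4785930} - \frac{4449283}{673066} = \frac{4166399}{1897059} \cdot \frac{1}{4785930} - \frac{4449283}{673066} = \frac{4166399}{9079191579870} - \frac{4449283}{673066} = - \frac{10098972486449305969}{1527723789974195355}$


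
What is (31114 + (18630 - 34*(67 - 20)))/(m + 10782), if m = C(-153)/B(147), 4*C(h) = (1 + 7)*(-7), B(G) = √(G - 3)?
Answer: 288876/64685 ≈ 4.4659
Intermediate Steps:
B(G) = √(-3 + G)
C(h) = -14 (C(h) = ((1 + 7)*(-7))/4 = (8*(-7))/4 = (¼)*(-56) = -14)
m = -7/6 (m = -14/√(-3 + 147) = -14/(√144) = -14/12 = -14*1/12 = -7/6 ≈ -1.1667)
(31114 + (18630 - 34*(67 - 20)))/(m + 10782) = (31114 + (18630 - 34*(67 - 20)))/(-7/6 + 10782) = (31114 + (18630 - 34*47))/(64685/6) = (31114 + (18630 - 1*1598))*(6/64685) = (31114 + (18630 - 1598))*(6/64685) = (31114 + 17032)*(6/64685) = 48146*(6/64685) = 288876/64685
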